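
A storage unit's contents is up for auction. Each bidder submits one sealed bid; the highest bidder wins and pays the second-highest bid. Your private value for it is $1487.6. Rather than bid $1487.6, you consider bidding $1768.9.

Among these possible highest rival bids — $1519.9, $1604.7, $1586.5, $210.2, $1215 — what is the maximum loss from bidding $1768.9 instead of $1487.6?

$1519.9: truthful gives $0, deviation gives −$32.3 → loss $32.3.
$1604.7: truthful gives $0, deviation gives −$117.1 → loss $117.1.
$1586.5: truthful gives $0, deviation gives −$98.9 → loss $98.9.
$210.2: same outcome either way → loss $0.
$1215: same outcome either way → loss $0.
Maximum loss: $117.1.

$117.1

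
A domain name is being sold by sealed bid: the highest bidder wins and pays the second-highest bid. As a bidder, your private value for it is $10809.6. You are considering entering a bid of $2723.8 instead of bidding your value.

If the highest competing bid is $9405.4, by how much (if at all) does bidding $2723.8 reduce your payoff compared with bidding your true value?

$1404.2

Bidding your value $10809.6: you win (since $10809.6 > $9405.4) and pay $9405.4. Payoff $1404.2.
Bidding $2723.8: you lose. Payoff $0.
The competing bid $9405.4 lies between your shaded bid and your value, so underbidding forfeits an item you could have won at a profitable price.
Loss from deviating = $1404.2 − ($0) = $1404.2.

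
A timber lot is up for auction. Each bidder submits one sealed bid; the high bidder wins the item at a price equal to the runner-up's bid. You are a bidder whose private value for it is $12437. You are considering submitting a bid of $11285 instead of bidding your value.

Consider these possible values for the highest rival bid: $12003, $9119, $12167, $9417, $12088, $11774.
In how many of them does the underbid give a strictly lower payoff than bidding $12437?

The deviation hurts exactly when the highest competing bid lies strictly between $11285 and $12437 — underbidding then forfeits a profitable win.
$12003: inside the interval → strictly worse (loss $434).
$9119: below both → same outcome either way.
$12167: inside the interval → strictly worse (loss $270).
$9417: below both → same outcome either way.
$12088: inside the interval → strictly worse (loss $349).
$11774: inside the interval → strictly worse (loss $663).
Count: 4.

4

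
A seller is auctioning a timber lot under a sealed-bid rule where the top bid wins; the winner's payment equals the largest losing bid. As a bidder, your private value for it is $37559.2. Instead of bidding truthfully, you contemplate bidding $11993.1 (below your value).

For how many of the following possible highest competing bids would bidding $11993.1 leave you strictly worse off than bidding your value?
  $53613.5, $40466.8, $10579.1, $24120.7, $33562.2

2

The deviation hurts exactly when the highest competing bid lies strictly between $11993.1 and $37559.2 — underbidding then forfeits a profitable win.
$53613.5: above both → same outcome either way.
$40466.8: above both → same outcome either way.
$10579.1: below both → same outcome either way.
$24120.7: inside the interval → strictly worse (loss $13438.5).
$33562.2: inside the interval → strictly worse (loss $3997).
Count: 2.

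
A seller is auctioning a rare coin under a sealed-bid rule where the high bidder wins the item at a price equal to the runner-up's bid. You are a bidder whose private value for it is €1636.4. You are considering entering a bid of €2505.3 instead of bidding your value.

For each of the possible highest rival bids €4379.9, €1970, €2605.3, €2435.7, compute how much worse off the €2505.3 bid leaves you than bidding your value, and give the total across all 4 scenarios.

€1132.9

The deviation costs you only when the competing bid falls strictly between €1636.4 and €2505.3; elsewhere both bids give the same outcome.
€4379.9: outcomes coincide → loss €0.
€1970: truthful payoff €0, deviation payoff −€333.6 → loss €333.6.
€2605.3: outcomes coincide → loss €0.
€2435.7: truthful payoff €0, deviation payoff −€799.3 → loss €799.3.
Total loss = €333.6 + €799.3 = €1132.9.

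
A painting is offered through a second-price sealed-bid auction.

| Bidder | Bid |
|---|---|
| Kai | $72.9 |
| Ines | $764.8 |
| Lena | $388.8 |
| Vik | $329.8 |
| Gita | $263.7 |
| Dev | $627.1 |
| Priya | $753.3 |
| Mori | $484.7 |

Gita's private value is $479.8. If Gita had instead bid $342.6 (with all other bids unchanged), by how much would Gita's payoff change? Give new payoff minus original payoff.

$0

The highest bid among the other bidders is $764.8; Gita's bid doesn't change that.
Original bid $263.7: Gita is not highest (top rival bid is $764.8); payoff $0.
Alternative bid $342.6: Gita is not highest (top rival bid is $764.8); payoff $0.
Change in payoff = $0 − ($0) = $0.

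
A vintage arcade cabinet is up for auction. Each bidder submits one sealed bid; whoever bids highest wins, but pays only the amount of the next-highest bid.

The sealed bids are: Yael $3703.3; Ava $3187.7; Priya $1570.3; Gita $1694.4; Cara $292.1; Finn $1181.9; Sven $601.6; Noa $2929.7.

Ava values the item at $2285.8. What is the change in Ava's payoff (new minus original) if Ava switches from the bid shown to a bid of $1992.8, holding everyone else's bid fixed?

$0

The highest bid among the other bidders is $3703.3; Ava's bid doesn't change that.
Original bid $3187.7: Ava is not highest (top rival bid is $3703.3); payoff $0.
Alternative bid $1992.8: Ava is not highest (top rival bid is $3703.3); payoff $0.
Change in payoff = $0 − ($0) = $0.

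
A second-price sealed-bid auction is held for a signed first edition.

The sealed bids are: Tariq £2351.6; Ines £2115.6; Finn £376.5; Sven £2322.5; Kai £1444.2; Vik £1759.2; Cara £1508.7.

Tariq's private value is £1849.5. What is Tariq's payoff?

−£473

Highest bid: Tariq at £2351.6, so Tariq wins.
Second-highest bid: Sven at £2322.5 — that is the price the winner pays.
Tariq's payoff = value − price = £1849.5 − £2322.5 = −£473.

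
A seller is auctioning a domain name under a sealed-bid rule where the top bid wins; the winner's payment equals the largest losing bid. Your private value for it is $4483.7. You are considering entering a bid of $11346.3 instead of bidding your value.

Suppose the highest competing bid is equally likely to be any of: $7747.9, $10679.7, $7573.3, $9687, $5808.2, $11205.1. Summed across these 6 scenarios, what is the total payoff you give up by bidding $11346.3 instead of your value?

The deviation costs you only when the competing bid falls strictly between $4483.7 and $11346.3; elsewhere both bids give the same outcome.
$7747.9: truthful payoff $0, deviation payoff −$3264.2 → loss $3264.2.
$10679.7: truthful payoff $0, deviation payoff −$6196 → loss $6196.
$7573.3: truthful payoff $0, deviation payoff −$3089.6 → loss $3089.6.
$9687: truthful payoff $0, deviation payoff −$5203.3 → loss $5203.3.
$5808.2: truthful payoff $0, deviation payoff −$1324.5 → loss $1324.5.
$11205.1: truthful payoff $0, deviation payoff −$6721.4 → loss $6721.4.
Total loss = $3264.2 + $6196 + $3089.6 + $5203.3 + $1324.5 + $6721.4 = $25799.

$25799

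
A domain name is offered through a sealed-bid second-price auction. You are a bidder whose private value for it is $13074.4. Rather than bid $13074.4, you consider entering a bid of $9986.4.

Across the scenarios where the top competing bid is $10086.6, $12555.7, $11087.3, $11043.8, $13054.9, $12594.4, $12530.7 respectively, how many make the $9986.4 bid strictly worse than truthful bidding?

The deviation hurts exactly when the highest competing bid lies strictly between $9986.4 and $13074.4 — underbidding then forfeits a profitable win.
$10086.6: inside the interval → strictly worse (loss $2987.8).
$12555.7: inside the interval → strictly worse (loss $518.7).
$11087.3: inside the interval → strictly worse (loss $1987.1).
$11043.8: inside the interval → strictly worse (loss $2030.6).
$13054.9: inside the interval → strictly worse (loss $19.5).
$12594.4: inside the interval → strictly worse (loss $480).
$12530.7: inside the interval → strictly worse (loss $543.7).
Count: 7.

7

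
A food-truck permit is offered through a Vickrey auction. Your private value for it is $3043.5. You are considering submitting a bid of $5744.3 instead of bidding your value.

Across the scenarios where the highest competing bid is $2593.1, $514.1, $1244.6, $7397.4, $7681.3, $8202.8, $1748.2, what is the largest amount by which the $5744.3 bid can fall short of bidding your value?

$2593.1: same outcome either way → loss $0.
$514.1: same outcome either way → loss $0.
$1244.6: same outcome either way → loss $0.
$7397.4: same outcome either way → loss $0.
$7681.3: same outcome either way → loss $0.
$8202.8: same outcome either way → loss $0.
$1748.2: same outcome either way → loss $0.
Maximum loss: $0.

$0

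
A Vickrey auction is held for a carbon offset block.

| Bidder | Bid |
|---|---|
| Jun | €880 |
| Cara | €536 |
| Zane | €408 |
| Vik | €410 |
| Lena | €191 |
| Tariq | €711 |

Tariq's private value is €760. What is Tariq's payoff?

Highest bid: Jun at €880, so Jun wins.
Second-highest bid: Tariq at €711 — that is the price the winner pays.
Tariq did not win, so Tariq pays nothing and receives nothing: payoff €0.

€0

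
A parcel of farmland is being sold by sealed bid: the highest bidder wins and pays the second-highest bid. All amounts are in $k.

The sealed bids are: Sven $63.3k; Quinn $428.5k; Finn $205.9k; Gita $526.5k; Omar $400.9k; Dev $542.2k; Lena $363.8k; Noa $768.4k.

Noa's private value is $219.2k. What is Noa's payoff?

−$323k

Highest bid: Noa at $768.4k, so Noa wins.
Second-highest bid: Dev at $542.2k — that is the price the winner pays.
Noa's payoff = value − price = $219.2k − $542.2k = −$323k.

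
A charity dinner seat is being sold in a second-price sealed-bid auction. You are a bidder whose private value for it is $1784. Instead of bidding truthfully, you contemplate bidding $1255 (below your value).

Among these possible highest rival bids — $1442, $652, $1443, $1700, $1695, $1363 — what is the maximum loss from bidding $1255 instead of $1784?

$1442: truthful gives $342, deviation gives $0 → loss $342.
$652: same outcome either way → loss $0.
$1443: truthful gives $341, deviation gives $0 → loss $341.
$1700: truthful gives $84, deviation gives $0 → loss $84.
$1695: truthful gives $89, deviation gives $0 → loss $89.
$1363: truthful gives $421, deviation gives $0 → loss $421.
Maximum loss: $421.

$421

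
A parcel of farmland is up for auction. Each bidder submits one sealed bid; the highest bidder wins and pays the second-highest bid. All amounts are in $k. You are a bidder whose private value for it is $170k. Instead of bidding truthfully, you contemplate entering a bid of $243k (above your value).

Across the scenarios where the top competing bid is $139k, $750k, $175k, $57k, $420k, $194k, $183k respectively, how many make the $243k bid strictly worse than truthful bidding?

The deviation hurts exactly when the highest competing bid lies strictly between $170k and $243k — overbidding then wins at a price above your value.
$139k: below both → same outcome either way.
$750k: above both → same outcome either way.
$175k: inside the interval → strictly worse (loss $5k).
$57k: below both → same outcome either way.
$420k: above both → same outcome either way.
$194k: inside the interval → strictly worse (loss $24k).
$183k: inside the interval → strictly worse (loss $13k).
Count: 3.

3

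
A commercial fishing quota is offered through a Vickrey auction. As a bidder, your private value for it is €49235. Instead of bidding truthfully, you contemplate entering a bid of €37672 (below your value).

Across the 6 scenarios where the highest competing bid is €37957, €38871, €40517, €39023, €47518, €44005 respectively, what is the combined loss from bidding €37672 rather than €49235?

€47519

The deviation costs you only when the competing bid falls strictly between €37672 and €49235; elsewhere both bids give the same outcome.
€37957: truthful payoff €11278, deviation payoff €0 → loss €11278.
€38871: truthful payoff €10364, deviation payoff €0 → loss €10364.
€40517: truthful payoff €8718, deviation payoff €0 → loss €8718.
€39023: truthful payoff €10212, deviation payoff €0 → loss €10212.
€47518: truthful payoff €1717, deviation payoff €0 → loss €1717.
€44005: truthful payoff €5230, deviation payoff €0 → loss €5230.
Total loss = €11278 + €10364 + €8718 + €10212 + €1717 + €5230 = €47519.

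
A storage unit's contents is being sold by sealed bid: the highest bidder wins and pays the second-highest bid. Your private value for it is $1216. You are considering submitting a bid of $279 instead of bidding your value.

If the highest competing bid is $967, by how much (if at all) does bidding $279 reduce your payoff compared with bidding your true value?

$249

Bidding your value $1216: you win (since $1216 > $967) and pay $967. Payoff $249.
Bidding $279: you lose. Payoff $0.
The competing bid $967 lies between your shaded bid and your value, so underbidding forfeits an item you could have won at a profitable price.
Loss from deviating = $249 − ($0) = $249.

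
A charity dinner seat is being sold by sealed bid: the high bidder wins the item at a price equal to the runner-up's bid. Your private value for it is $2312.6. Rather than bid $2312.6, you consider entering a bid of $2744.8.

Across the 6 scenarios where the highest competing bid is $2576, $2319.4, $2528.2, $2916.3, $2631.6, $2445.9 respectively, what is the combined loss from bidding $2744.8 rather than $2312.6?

The deviation costs you only when the competing bid falls strictly between $2312.6 and $2744.8; elsewhere both bids give the same outcome.
$2576: truthful payoff $0, deviation payoff −$263.4 → loss $263.4.
$2319.4: truthful payoff $0, deviation payoff −$6.8 → loss $6.8.
$2528.2: truthful payoff $0, deviation payoff −$215.6 → loss $215.6.
$2916.3: outcomes coincide → loss $0.
$2631.6: truthful payoff $0, deviation payoff −$319 → loss $319.
$2445.9: truthful payoff $0, deviation payoff −$133.3 → loss $133.3.
Total loss = $263.4 + $6.8 + $215.6 + $319 + $133.3 = $938.1.

$938.1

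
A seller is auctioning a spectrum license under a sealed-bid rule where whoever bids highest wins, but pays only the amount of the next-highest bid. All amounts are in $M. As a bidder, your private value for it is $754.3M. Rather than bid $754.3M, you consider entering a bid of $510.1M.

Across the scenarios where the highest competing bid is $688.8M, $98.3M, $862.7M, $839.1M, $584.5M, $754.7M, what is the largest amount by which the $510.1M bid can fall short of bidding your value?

$688.8M: truthful gives $65.5M, deviation gives $0M → loss $65.5M.
$98.3M: same outcome either way → loss $0M.
$862.7M: same outcome either way → loss $0M.
$839.1M: same outcome either way → loss $0M.
$584.5M: truthful gives $169.8M, deviation gives $0M → loss $169.8M.
$754.7M: same outcome either way → loss $0M.
Maximum loss: $169.8M.

$169.8M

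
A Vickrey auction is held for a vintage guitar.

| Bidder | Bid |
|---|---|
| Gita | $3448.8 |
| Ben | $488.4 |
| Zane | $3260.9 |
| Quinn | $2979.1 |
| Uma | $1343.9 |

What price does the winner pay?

Highest bid: Gita at $3448.8, so Gita wins.
Second-highest bid: Zane at $3260.9 — that is the price the winner pays.

$3260.9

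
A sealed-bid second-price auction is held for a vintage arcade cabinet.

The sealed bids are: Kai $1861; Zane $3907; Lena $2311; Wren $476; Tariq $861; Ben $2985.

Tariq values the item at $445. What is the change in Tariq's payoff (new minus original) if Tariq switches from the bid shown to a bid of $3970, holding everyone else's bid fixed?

The highest bid among the other bidders is $3907; Tariq's bid doesn't change that.
Original bid $861: Tariq is not highest (top rival bid is $3907); payoff $0.
Alternative bid $3970: Tariq is highest, pays the top rival bid $3907; payoff $445 − $3907 = −$3462.
Change in payoff = −$3462 − ($0) = −$3462.

−$3462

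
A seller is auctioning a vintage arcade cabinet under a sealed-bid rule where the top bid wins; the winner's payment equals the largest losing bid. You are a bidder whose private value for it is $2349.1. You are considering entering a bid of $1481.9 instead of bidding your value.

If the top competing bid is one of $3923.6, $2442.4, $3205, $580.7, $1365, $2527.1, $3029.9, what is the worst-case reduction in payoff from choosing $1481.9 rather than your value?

$0

$3923.6: same outcome either way → loss $0.
$2442.4: same outcome either way → loss $0.
$3205: same outcome either way → loss $0.
$580.7: same outcome either way → loss $0.
$1365: same outcome either way → loss $0.
$2527.1: same outcome either way → loss $0.
$3029.9: same outcome either way → loss $0.
Maximum loss: $0.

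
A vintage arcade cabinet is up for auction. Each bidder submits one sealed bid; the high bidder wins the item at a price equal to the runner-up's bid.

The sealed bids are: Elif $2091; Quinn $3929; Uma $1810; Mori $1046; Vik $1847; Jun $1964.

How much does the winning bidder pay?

$2091

Highest bid: Quinn at $3929, so Quinn wins.
Second-highest bid: Elif at $2091 — that is the price the winner pays.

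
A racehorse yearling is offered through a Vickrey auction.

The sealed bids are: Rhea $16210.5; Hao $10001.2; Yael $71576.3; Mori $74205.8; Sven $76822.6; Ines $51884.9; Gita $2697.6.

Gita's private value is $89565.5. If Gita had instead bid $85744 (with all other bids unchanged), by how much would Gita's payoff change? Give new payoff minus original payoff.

$12742.9

The highest bid among the other bidders is $76822.6; Gita's bid doesn't change that.
Original bid $2697.6: Gita is not highest (top rival bid is $76822.6); payoff $0.
Alternative bid $85744: Gita is highest, pays the top rival bid $76822.6; payoff $89565.5 − $76822.6 = $12742.9.
Change in payoff = $12742.9 − ($0) = $12742.9.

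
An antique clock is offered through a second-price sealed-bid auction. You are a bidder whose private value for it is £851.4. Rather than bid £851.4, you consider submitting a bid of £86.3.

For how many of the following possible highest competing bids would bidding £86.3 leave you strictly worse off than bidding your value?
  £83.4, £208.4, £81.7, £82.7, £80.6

The deviation hurts exactly when the highest competing bid lies strictly between £86.3 and £851.4 — underbidding then forfeits a profitable win.
£83.4: below both → same outcome either way.
£208.4: inside the interval → strictly worse (loss £643).
£81.7: below both → same outcome either way.
£82.7: below both → same outcome either way.
£80.6: below both → same outcome either way.
Count: 1.

1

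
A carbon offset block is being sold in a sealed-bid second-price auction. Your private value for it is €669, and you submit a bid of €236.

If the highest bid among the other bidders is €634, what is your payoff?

Your bid €236 is below the highest competing bid €634, so you lose.
A losing bidder pays nothing and receives nothing: payoff = €0.

€0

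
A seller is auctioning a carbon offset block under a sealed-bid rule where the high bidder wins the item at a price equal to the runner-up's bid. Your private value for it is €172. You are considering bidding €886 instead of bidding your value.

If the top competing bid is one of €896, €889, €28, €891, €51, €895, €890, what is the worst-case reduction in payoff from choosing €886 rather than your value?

€896: same outcome either way → loss €0.
€889: same outcome either way → loss €0.
€28: same outcome either way → loss €0.
€891: same outcome either way → loss €0.
€51: same outcome either way → loss €0.
€895: same outcome either way → loss €0.
€890: same outcome either way → loss €0.
Maximum loss: €0.

€0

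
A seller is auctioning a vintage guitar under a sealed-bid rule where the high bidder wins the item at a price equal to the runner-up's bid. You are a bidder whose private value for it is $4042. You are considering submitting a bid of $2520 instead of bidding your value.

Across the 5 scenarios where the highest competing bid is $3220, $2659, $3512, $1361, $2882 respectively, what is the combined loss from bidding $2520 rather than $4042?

The deviation costs you only when the competing bid falls strictly between $2520 and $4042; elsewhere both bids give the same outcome.
$3220: truthful payoff $822, deviation payoff $0 → loss $822.
$2659: truthful payoff $1383, deviation payoff $0 → loss $1383.
$3512: truthful payoff $530, deviation payoff $0 → loss $530.
$1361: outcomes coincide → loss $0.
$2882: truthful payoff $1160, deviation payoff $0 → loss $1160.
Total loss = $822 + $1383 + $530 + $1160 = $3895.
In a second-price auction your bid sets only whether you win, not what you pay, so bidding your true value is weakly dominant.

$3895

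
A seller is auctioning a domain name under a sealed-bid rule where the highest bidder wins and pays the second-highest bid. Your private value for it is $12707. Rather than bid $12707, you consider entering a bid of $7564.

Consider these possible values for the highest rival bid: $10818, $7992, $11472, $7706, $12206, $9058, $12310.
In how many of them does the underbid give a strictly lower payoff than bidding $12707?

The deviation hurts exactly when the highest competing bid lies strictly between $7564 and $12707 — underbidding then forfeits a profitable win.
$10818: inside the interval → strictly worse (loss $1889).
$7992: inside the interval → strictly worse (loss $4715).
$11472: inside the interval → strictly worse (loss $1235).
$7706: inside the interval → strictly worse (loss $5001).
$12206: inside the interval → strictly worse (loss $501).
$9058: inside the interval → strictly worse (loss $3649).
$12310: inside the interval → strictly worse (loss $397).
Count: 7.

7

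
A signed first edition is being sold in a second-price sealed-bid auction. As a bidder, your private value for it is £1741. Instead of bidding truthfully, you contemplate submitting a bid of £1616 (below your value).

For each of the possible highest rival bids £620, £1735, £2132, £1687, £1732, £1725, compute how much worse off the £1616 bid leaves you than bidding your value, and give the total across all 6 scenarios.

The deviation costs you only when the competing bid falls strictly between £1616 and £1741; elsewhere both bids give the same outcome.
£620: outcomes coincide → loss £0.
£1735: truthful payoff £6, deviation payoff £0 → loss £6.
£2132: outcomes coincide → loss £0.
£1687: truthful payoff £54, deviation payoff £0 → loss £54.
£1732: truthful payoff £9, deviation payoff £0 → loss £9.
£1725: truthful payoff £16, deviation payoff £0 → loss £16.
Total loss = £6 + £54 + £9 + £16 = £85.

£85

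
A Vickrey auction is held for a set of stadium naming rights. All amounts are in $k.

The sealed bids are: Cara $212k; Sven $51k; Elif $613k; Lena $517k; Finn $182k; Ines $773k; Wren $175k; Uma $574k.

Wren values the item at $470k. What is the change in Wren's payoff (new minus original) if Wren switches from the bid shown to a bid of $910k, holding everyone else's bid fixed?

−$303k

The highest bid among the other bidders is $773k; Wren's bid doesn't change that.
Original bid $175k: Wren is not highest (top rival bid is $773k); payoff $0k.
Alternative bid $910k: Wren is highest, pays the top rival bid $773k; payoff $470k − $773k = −$303k.
Change in payoff = −$303k − ($0k) = −$303k.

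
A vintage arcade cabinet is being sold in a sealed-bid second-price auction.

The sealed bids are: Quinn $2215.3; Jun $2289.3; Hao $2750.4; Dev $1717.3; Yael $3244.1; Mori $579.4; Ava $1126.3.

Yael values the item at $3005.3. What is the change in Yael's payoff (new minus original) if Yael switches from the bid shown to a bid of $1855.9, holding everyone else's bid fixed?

−$254.9

The highest bid among the other bidders is $2750.4; Yael's bid doesn't change that.
Original bid $3244.1: Yael is highest, pays the top rival bid $2750.4; payoff $3005.3 − $2750.4 = $254.9.
Alternative bid $1855.9: Yael is not highest (top rival bid is $2750.4); payoff $0.
Change in payoff = $0 − ($254.9) = −$254.9.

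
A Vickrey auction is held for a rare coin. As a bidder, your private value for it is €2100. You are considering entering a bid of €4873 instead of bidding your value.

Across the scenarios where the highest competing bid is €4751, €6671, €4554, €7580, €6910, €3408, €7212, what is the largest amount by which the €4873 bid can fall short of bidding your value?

€4751: truthful gives €0, deviation gives −€2651 → loss €2651.
€6671: same outcome either way → loss €0.
€4554: truthful gives €0, deviation gives −€2454 → loss €2454.
€7580: same outcome either way → loss €0.
€6910: same outcome either way → loss €0.
€3408: truthful gives €0, deviation gives −€1308 → loss €1308.
€7212: same outcome either way → loss €0.
Maximum loss: €2651.

€2651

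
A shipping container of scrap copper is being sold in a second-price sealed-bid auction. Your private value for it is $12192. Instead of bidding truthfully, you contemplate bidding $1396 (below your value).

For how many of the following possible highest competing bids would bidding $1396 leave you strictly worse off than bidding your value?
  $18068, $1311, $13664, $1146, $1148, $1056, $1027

The deviation hurts exactly when the highest competing bid lies strictly between $1396 and $12192 — underbidding then forfeits a profitable win.
$18068: above both → same outcome either way.
$1311: below both → same outcome either way.
$13664: above both → same outcome either way.
$1146: below both → same outcome either way.
$1148: below both → same outcome either way.
$1056: below both → same outcome either way.
$1027: below both → same outcome either way.
Count: 0.

0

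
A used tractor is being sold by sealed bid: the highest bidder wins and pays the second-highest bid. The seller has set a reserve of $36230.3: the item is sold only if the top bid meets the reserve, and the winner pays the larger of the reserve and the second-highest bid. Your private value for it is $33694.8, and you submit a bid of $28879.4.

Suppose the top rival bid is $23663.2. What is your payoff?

$0

Your bid $28879.4 is the highest bid but falls below the reserve $36230.3, so the item goes unsold. Payoff $0.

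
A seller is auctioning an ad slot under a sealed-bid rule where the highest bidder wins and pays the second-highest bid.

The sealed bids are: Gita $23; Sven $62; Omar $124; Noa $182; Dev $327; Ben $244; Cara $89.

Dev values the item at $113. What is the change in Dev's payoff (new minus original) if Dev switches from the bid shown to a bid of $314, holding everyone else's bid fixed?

$0

The highest bid among the other bidders is $244; Dev's bid doesn't change that.
Original bid $327: Dev is highest, pays the top rival bid $244; payoff $113 − $244 = −$131.
Alternative bid $314: Dev is highest, pays the top rival bid $244; payoff $113 − $244 = −$131.
Change in payoff = −$131 − (−$131) = $0.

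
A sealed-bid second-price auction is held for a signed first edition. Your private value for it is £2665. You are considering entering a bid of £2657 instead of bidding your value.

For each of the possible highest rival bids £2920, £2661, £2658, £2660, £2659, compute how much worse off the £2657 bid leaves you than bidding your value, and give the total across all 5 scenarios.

The deviation costs you only when the competing bid falls strictly between £2657 and £2665; elsewhere both bids give the same outcome.
£2920: outcomes coincide → loss £0.
£2661: truthful payoff £4, deviation payoff £0 → loss £4.
£2658: truthful payoff £7, deviation payoff £0 → loss £7.
£2660: truthful payoff £5, deviation payoff £0 → loss £5.
£2659: truthful payoff £6, deviation payoff £0 → loss £6.
Total loss = £4 + £7 + £5 + £6 = £22.

£22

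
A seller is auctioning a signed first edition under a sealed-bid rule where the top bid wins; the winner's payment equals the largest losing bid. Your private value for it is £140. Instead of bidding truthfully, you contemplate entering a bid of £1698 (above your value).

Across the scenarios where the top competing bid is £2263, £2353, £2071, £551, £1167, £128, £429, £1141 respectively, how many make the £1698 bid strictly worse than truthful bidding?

4

The deviation hurts exactly when the highest competing bid lies strictly between £140 and £1698 — overbidding then wins at a price above your value.
£2263: above both → same outcome either way.
£2353: above both → same outcome either way.
£2071: above both → same outcome either way.
£551: inside the interval → strictly worse (loss £411).
£1167: inside the interval → strictly worse (loss £1027).
£128: below both → same outcome either way.
£429: inside the interval → strictly worse (loss £289).
£1141: inside the interval → strictly worse (loss £1001).
Count: 4.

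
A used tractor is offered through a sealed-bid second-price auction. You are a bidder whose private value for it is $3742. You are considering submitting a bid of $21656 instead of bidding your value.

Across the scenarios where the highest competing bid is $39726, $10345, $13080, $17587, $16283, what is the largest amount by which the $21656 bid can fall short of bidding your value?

$13845

$39726: same outcome either way → loss $0.
$10345: truthful gives $0, deviation gives −$6603 → loss $6603.
$13080: truthful gives $0, deviation gives −$9338 → loss $9338.
$17587: truthful gives $0, deviation gives −$13845 → loss $13845.
$16283: truthful gives $0, deviation gives −$12541 → loss $12541.
Maximum loss: $13845.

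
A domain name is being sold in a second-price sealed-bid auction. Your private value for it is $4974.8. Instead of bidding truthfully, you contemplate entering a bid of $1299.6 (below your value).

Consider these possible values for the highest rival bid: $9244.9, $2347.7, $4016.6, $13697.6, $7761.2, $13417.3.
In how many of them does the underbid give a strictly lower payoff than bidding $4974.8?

2

The deviation hurts exactly when the highest competing bid lies strictly between $1299.6 and $4974.8 — underbidding then forfeits a profitable win.
$9244.9: above both → same outcome either way.
$2347.7: inside the interval → strictly worse (loss $2627.1).
$4016.6: inside the interval → strictly worse (loss $958.2).
$13697.6: above both → same outcome either way.
$7761.2: above both → same outcome either way.
$13417.3: above both → same outcome either way.
Count: 2.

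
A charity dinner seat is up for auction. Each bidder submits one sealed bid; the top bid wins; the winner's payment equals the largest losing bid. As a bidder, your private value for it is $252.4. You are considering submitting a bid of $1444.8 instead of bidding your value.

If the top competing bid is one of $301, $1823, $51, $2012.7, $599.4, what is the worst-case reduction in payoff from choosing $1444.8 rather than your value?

$347

$301: truthful gives $0, deviation gives −$48.6 → loss $48.6.
$1823: same outcome either way → loss $0.
$51: same outcome either way → loss $0.
$2012.7: same outcome either way → loss $0.
$599.4: truthful gives $0, deviation gives −$347 → loss $347.
Maximum loss: $347.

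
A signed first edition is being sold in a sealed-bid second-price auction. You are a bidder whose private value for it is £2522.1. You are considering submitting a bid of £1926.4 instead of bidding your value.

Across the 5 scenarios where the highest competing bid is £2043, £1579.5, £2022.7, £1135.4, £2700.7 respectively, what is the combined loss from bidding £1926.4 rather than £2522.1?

£978.5

The deviation costs you only when the competing bid falls strictly between £1926.4 and £2522.1; elsewhere both bids give the same outcome.
£2043: truthful payoff £479.1, deviation payoff £0 → loss £479.1.
£1579.5: outcomes coincide → loss £0.
£2022.7: truthful payoff £499.4, deviation payoff £0 → loss £499.4.
£1135.4: outcomes coincide → loss £0.
£2700.7: outcomes coincide → loss £0.
Total loss = £479.1 + £499.4 = £978.5.
Truthful bidding weakly dominates here: raising your bid can only win items priced above your value, and lowering it can only forfeit items priced below.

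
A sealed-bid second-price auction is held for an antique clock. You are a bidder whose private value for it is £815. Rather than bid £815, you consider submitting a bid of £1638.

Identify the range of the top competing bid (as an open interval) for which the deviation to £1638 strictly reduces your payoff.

If the competing bid is below £815, both bids win at the same price — no difference.
If it is above £1638, both bids lose — no difference.
If it lies strictly between £815 and £1638, bidding your value loses (payoff 0) while bidding £1638 wins at a price above your value (payoff negative).
So the deviation strictly hurts on the open interval (£815, £1638).
In a second-price auction your bid sets only whether you win, not what you pay, so bidding your true value is weakly dominant.

(£815, £1638)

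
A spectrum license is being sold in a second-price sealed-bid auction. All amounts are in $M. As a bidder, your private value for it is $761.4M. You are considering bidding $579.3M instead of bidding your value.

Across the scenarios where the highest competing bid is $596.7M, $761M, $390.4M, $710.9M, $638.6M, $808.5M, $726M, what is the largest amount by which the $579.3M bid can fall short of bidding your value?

$596.7M: truthful gives $164.7M, deviation gives $0M → loss $164.7M.
$761M: truthful gives $0.4M, deviation gives $0M → loss $0.4M.
$390.4M: same outcome either way → loss $0M.
$710.9M: truthful gives $50.5M, deviation gives $0M → loss $50.5M.
$638.6M: truthful gives $122.8M, deviation gives $0M → loss $122.8M.
$808.5M: same outcome either way → loss $0M.
$726M: truthful gives $35.4M, deviation gives $0M → loss $35.4M.
Maximum loss: $164.7M.

$164.7M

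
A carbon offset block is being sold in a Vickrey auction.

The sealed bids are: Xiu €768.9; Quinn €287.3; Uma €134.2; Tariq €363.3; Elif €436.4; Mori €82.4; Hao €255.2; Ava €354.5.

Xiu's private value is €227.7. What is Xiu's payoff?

−€208.7

Highest bid: Xiu at €768.9, so Xiu wins.
Second-highest bid: Elif at €436.4 — that is the price the winner pays.
Xiu's payoff = value − price = €227.7 − €436.4 = −€208.7.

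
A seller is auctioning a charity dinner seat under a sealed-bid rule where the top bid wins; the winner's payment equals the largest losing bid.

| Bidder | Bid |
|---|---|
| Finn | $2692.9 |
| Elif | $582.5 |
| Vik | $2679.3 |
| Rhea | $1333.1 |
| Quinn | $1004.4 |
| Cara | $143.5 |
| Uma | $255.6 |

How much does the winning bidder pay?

$2679.3

Highest bid: Finn at $2692.9, so Finn wins.
Second-highest bid: Vik at $2679.3 — that is the price the winner pays.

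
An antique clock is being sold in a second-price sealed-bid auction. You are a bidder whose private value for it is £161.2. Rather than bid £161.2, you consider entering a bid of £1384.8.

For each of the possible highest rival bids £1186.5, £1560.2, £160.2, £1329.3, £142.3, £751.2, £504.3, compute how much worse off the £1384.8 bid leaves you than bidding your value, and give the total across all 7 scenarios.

£3126.5

The deviation costs you only when the competing bid falls strictly between £161.2 and £1384.8; elsewhere both bids give the same outcome.
£1186.5: truthful payoff £0, deviation payoff −£1025.3 → loss £1025.3.
£1560.2: outcomes coincide → loss £0.
£160.2: outcomes coincide → loss £0.
£1329.3: truthful payoff £0, deviation payoff −£1168.1 → loss £1168.1.
£142.3: outcomes coincide → loss £0.
£751.2: truthful payoff £0, deviation payoff −£590 → loss £590.
£504.3: truthful payoff £0, deviation payoff −£343.1 → loss £343.1.
Total loss = £1025.3 + £1168.1 + £590 + £343.1 = £3126.5.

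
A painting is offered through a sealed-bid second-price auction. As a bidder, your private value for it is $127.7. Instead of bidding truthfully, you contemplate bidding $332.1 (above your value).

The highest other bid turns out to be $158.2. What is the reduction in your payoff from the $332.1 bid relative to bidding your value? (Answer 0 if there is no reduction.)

$30.5

Bidding your value $127.7: you lose (since $127.7 < $158.2). Payoff $0.
Bidding $332.1: you win and pay $158.2. Payoff $127.7 − $158.2 = −$30.5.
The competing bid $158.2 lies between your value and your inflated bid, so overbidding wins an item priced above your value.
Loss from deviating = $0 − (−$30.5) = $30.5.
Truthful bidding weakly dominates here: raising your bid can only win items priced above your value, and lowering it can only forfeit items priced below.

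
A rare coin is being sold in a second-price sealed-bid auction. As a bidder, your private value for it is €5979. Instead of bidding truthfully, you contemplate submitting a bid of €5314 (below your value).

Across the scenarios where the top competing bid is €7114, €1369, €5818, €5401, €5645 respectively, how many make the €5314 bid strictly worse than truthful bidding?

3

The deviation hurts exactly when the highest competing bid lies strictly between €5314 and €5979 — underbidding then forfeits a profitable win.
€7114: above both → same outcome either way.
€1369: below both → same outcome either way.
€5818: inside the interval → strictly worse (loss €161).
€5401: inside the interval → strictly worse (loss €578).
€5645: inside the interval → strictly worse (loss €334).
Count: 3.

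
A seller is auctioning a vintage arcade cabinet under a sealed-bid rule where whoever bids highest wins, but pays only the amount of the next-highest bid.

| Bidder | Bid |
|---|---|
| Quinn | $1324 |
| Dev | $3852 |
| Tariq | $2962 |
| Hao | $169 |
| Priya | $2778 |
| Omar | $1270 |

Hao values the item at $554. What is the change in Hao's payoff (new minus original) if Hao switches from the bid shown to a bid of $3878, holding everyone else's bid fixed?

−$3298

The highest bid among the other bidders is $3852; Hao's bid doesn't change that.
Original bid $169: Hao is not highest (top rival bid is $3852); payoff $0.
Alternative bid $3878: Hao is highest, pays the top rival bid $3852; payoff $554 − $3852 = −$3298.
Change in payoff = −$3298 − ($0) = −$3298.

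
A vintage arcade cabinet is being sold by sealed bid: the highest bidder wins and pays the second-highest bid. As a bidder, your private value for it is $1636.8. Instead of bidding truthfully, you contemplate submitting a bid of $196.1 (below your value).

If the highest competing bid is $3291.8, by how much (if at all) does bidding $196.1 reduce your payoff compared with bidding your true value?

Bidding your value $1636.8: you lose (since $1636.8 < $3291.8). Payoff $0.
Bidding $196.1: you lose. Payoff $0.
Difference = $0 − $0 = $0; both bids lead to the same outcome because the competing bid is above both your value and your alternative bid.
Because the price is fixed by the runner-up's bid, deviating from your value can only change a good outcome into a bad one — never the reverse.

$0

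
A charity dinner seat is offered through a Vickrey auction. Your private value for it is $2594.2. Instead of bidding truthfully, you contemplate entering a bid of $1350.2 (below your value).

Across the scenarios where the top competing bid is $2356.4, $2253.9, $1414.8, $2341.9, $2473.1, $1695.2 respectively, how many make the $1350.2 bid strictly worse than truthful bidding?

6

The deviation hurts exactly when the highest competing bid lies strictly between $1350.2 and $2594.2 — underbidding then forfeits a profitable win.
$2356.4: inside the interval → strictly worse (loss $237.8).
$2253.9: inside the interval → strictly worse (loss $340.3).
$1414.8: inside the interval → strictly worse (loss $1179.4).
$2341.9: inside the interval → strictly worse (loss $252.3).
$2473.1: inside the interval → strictly worse (loss $121.1).
$1695.2: inside the interval → strictly worse (loss $899).
Count: 6.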